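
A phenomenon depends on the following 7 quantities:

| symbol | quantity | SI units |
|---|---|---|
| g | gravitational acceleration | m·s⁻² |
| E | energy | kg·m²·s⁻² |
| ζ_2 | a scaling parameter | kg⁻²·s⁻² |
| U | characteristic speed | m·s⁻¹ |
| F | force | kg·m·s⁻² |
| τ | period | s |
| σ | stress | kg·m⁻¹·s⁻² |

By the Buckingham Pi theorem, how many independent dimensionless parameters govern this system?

There are 7 variables and 3 base dimensions (M, L, T).
The dimension matrix has rank 3.
Independent dimensionless groups: 7 − 3 = 4.

4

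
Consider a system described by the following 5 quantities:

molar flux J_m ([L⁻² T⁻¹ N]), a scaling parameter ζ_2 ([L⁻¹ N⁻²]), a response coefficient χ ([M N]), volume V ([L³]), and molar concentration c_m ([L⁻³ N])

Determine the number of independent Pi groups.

There are 5 variables and 4 base dimensions (M, L, T, N).
The dimension matrix has rank 4.
Independent dimensionless groups: 5 − 4 = 1.

1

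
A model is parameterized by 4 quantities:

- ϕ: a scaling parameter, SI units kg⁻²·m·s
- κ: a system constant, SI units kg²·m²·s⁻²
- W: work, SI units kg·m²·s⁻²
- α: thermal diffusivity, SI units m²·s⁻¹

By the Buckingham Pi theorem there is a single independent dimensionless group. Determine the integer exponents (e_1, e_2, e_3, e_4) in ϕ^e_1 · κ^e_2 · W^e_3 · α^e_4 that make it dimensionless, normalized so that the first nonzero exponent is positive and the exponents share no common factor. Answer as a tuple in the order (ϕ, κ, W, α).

(2, 1, 2, -4)

M: e_1·(-2) + e_2·(2) + e_3·(1) + e_4·(0) = 0
L: e_1·(1) + e_2·(2) + e_3·(2) + e_4·(2) = 0
T: e_1·(1) + e_2·(-2) + e_3·(-2) + e_4·(-1) = 0
Solving this homogeneous linear system for the smallest-integer solution (first nonzero entry positive) gives (2, 1, 2, -4).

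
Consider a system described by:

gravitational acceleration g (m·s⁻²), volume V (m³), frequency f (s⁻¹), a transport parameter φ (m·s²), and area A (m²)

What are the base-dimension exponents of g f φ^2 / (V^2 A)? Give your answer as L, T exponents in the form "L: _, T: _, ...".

L: -5, T: 1

Collect each base-dimension exponent across the product:
  L: (1) − 2·(3) + (0) + 2·(1) − (2) = -5
  T: (-2) − 2·(0) + (-1) + 2·(2) − (0) = 1
So the dimensions are [L⁻⁵ T].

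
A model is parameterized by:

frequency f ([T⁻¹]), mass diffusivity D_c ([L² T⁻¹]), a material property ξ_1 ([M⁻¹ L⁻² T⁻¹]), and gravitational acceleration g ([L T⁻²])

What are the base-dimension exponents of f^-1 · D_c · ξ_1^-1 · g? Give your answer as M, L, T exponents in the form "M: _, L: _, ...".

Collect each base-dimension exponent across the product:
  M: −(0) + (0) − (-1) + (0) = 1
  L: −(0) + (2) − (-2) + (1) = 5
  T: −(-1) + (-1) − (-1) + (-2) = -1
So the dimensions are [M L⁵ T⁻¹].

M: 1, L: 5, T: -1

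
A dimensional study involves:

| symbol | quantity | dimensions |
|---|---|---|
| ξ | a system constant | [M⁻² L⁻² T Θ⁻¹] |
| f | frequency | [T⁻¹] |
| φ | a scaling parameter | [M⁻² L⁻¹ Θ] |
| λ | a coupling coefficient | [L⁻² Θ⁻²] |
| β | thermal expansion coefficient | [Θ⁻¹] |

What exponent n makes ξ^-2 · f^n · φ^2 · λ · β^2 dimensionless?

-2

Balance the T exponent: (-1)·n from f, plus −2·(1) + 2·(0) + (0) + 2·(0) = -2 from the rest, must sum to zero.
−n − 2 = 0, so n = -2.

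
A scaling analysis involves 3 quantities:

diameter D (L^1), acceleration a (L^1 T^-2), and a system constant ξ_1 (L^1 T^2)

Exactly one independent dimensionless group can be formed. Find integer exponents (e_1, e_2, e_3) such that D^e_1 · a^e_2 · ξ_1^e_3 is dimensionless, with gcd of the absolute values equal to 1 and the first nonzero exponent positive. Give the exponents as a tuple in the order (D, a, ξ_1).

L: e_1·(1) + e_2·(1) + e_3·(1) = 0
T: e_1·(0) + e_2·(-2) + e_3·(2) = 0
Solving this homogeneous linear system for the smallest-integer solution (first nonzero entry positive) gives (2, -1, -1).

(2, -1, -1)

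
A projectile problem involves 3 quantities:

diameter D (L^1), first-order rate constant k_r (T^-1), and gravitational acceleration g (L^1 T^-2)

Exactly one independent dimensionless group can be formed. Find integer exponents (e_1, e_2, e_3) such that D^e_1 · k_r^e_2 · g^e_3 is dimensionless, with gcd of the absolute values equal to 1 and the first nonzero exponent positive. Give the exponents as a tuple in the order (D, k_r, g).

L: e_1·(1) + e_2·(0) + e_3·(1) = 0
T: e_1·(0) + e_2·(-1) + e_3·(-2) = 0
Solving this homogeneous linear system for the smallest-integer solution (first nonzero entry positive) gives (1, 2, -1).

(1, 2, -1)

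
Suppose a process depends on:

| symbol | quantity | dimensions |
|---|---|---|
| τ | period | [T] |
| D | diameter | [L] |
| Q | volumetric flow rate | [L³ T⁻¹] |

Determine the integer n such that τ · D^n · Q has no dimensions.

Balance the L exponent: (1)·n from D, plus (0) + (3) = 3 from the rest, must sum to zero.
n + 3 = 0, so n = -3.

-3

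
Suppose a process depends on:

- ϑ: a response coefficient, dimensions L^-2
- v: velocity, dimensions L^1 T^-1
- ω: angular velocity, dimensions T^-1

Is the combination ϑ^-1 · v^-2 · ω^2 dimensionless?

yes

Sum the exponent of each base dimension across the product:
  L: −[ϑ]_L − 2·[v]_L + 2·[ω]_L = −(-2) − 2·(1) + 2·(0) = 0
  T: −[ϑ]_T − 2·[v]_T + 2·[ω]_T = −(0) − 2·(-1) + 2·(-1) = 0
All base exponents vanish — dimensionless.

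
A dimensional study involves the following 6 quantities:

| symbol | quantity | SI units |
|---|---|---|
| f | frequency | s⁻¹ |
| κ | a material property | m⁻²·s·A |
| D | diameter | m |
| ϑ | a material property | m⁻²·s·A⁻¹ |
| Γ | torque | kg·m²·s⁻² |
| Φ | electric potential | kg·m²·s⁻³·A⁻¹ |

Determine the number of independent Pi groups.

There are 6 variables and 4 base dimensions (M, L, T, I).
The dimension matrix has rank 4.
Independent dimensionless groups: 6 − 4 = 2.

2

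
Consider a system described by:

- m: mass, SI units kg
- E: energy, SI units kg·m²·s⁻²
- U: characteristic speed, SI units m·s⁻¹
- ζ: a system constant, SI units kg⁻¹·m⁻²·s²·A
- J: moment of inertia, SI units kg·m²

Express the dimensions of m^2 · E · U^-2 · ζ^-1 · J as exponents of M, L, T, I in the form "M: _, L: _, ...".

Collect each base-dimension exponent across the product:
  M: 2·(1) + (1) − 2·(0) − (-1) + (1) = 5
  L: 2·(0) + (2) − 2·(1) − (-2) + (2) = 4
  T: 2·(0) + (-2) − 2·(-1) − (2) + (0) = -2
  I: 2·(0) + (0) − 2·(0) − (1) + (0) = -1
So the dimensions are [M⁵ L⁴ T⁻² I⁻¹].

M: 5, L: 4, T: -2, I: -1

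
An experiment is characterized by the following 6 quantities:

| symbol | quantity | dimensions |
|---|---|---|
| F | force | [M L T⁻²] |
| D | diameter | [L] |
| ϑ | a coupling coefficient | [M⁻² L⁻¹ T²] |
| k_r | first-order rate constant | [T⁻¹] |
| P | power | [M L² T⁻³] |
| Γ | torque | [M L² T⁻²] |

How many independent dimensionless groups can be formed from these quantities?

There are 6 variables and 3 base dimensions (M, L, T).
The dimension matrix has rank 3.
Independent dimensionless groups: 6 − 3 = 3.

3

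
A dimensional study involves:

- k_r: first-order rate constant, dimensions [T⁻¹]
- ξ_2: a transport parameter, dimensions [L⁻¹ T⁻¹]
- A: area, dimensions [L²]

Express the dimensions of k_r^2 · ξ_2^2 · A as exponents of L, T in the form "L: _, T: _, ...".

Collect each base-dimension exponent across the product:
  L: 2·(0) + 2·(-1) + (2) = 0
  T: 2·(-1) + 2·(-1) + (0) = -4
So the dimensions are [T⁻⁴].

L: 0, T: -4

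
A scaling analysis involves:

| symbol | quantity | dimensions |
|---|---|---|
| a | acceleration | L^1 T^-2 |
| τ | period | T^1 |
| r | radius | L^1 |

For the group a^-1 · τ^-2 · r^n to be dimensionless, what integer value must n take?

Balance the L exponent: (1)·n from r, plus −(1) − 2·(0) = -1 from the rest, must sum to zero.
n − 1 = 0, so n = 1.

1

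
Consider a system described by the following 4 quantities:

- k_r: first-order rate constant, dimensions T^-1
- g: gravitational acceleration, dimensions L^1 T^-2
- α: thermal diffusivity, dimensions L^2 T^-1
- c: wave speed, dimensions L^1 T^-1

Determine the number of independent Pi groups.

There are 4 variables and 2 base dimensions (L, T).
The dimension matrix has rank 2.
Independent dimensionless groups: 4 − 2 = 2.

2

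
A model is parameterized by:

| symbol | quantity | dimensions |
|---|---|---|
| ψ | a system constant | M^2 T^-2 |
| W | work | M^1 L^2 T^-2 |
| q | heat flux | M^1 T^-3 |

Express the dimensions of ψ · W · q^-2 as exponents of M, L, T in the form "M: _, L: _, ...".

Collect each base-dimension exponent across the product:
  M: (2) + (1) − 2·(1) = 1
  L: (0) + (2) − 2·(0) = 2
  T: (-2) + (-2) − 2·(-3) = 2
So the dimensions are [M L² T²].

M: 1, L: 2, T: 2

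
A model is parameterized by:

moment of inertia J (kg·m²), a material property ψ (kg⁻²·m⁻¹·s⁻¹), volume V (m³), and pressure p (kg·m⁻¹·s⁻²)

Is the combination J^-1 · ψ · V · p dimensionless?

no

Sum the exponent of each base dimension across the product:
  M: −[J]_M + [ψ]_M + [V]_M + [p]_M = −(1) + (-2) + (0) + (1) = -2
  L: −[J]_L + [ψ]_L + [V]_L + [p]_L = −(2) + (-1) + (3) + (-1) = -1
  T: −[J]_T + [ψ]_T + [V]_T + [p]_T = −(0) + (-1) + (0) + (-2) = -3
Net dimensions [M⁻² L⁻¹ T⁻³] ≠ [1] — not dimensionless.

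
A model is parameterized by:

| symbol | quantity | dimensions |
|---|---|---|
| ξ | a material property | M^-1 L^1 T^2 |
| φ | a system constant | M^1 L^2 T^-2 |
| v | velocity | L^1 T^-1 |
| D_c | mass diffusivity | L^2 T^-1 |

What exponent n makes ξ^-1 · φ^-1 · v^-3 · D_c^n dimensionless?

Balance the L exponent: (2)·n from D_c, plus −(1) − (2) − 3·(1) = -6 from the rest, must sum to zero.
2n − 6 = 0, so n = 3.

3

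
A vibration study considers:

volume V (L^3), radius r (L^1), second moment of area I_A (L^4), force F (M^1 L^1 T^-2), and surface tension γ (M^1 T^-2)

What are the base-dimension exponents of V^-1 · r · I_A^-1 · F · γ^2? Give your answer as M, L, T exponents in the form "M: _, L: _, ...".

M: 3, L: -5, T: -6

Collect each base-dimension exponent across the product:
  M: −(0) + (0) − (0) + (1) + 2·(1) = 3
  L: −(3) + (1) − (4) + (1) + 2·(0) = -5
  T: −(0) + (0) − (0) + (-2) + 2·(-2) = -6
So the dimensions are [M³ L⁻⁵ T⁻⁶].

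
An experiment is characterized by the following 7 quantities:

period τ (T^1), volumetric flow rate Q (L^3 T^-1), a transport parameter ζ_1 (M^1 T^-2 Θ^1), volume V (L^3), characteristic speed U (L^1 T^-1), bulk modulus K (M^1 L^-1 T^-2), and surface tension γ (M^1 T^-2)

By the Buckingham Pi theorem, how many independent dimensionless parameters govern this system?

3

There are 7 variables and 4 base dimensions (M, L, T, Θ).
The dimension matrix has rank 4.
Independent dimensionless groups: 7 − 4 = 3.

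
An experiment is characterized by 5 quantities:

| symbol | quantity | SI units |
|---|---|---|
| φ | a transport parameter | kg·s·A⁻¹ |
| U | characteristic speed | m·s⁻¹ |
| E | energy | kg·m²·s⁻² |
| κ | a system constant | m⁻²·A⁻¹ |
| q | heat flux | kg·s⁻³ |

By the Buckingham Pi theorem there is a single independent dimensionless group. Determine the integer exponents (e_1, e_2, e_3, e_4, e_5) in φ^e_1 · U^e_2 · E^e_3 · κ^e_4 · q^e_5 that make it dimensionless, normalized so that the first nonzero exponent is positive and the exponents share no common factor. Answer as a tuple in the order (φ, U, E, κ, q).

M: e_1·(1) + e_2·(0) + e_3·(1) + e_4·(0) + e_5·(1) = 0
L: e_1·(0) + e_2·(1) + e_3·(2) + e_4·(-2) + e_5·(0) = 0
T: e_1·(1) + e_2·(-1) + e_3·(-2) + e_4·(0) + e_5·(-3) = 0
I: e_1·(-1) + e_2·(0) + e_3·(0) + e_4·(-1) + e_5·(0) = 0
Solving this homogeneous linear system for the smallest-integer solution (first nonzero entry positive) gives (1, 2, -2, -1, 1).

(1, 2, -2, -1, 1)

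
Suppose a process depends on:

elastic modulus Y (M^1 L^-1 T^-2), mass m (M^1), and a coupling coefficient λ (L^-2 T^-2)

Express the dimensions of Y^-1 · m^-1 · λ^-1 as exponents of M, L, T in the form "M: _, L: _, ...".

M: -2, L: 3, T: 4

Collect each base-dimension exponent across the product:
  M: −(1) − (1) − (0) = -2
  L: −(-1) − (0) − (-2) = 3
  T: −(-2) − (0) − (-2) = 4
So the dimensions are [M⁻² L³ T⁴].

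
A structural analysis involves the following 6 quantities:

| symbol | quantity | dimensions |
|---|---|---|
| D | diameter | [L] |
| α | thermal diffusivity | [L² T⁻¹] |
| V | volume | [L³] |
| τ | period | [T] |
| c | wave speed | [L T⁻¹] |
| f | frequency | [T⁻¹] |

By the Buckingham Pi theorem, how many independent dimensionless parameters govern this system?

4

There are 6 variables and 2 base dimensions (L, T).
The dimension matrix has rank 2.
Independent dimensionless groups: 6 − 2 = 4.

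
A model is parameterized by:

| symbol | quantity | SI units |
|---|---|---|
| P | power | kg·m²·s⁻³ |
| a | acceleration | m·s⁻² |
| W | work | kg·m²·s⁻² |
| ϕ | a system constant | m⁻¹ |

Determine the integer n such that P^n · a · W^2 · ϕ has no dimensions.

Balance the M exponent: (1)·n from P, plus (0) + 2·(1) + (0) = 2 from the rest, must sum to zero.
n + 2 = 0, so n = -2.

-2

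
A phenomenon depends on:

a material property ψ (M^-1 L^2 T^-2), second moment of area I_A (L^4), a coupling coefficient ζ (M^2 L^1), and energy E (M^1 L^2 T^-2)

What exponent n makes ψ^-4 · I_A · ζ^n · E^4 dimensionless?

-4

Balance the M exponent: (2)·n from ζ, plus −4·(-1) + (0) + 4·(1) = 8 from the rest, must sum to zero.
2n + 8 = 0, so n = -4.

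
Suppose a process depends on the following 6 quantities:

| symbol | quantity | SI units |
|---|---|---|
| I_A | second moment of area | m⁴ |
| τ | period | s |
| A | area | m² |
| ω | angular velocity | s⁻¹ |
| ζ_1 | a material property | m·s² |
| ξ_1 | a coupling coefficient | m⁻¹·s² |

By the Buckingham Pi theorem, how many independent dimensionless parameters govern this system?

4

There are 6 variables and 2 base dimensions (L, T).
The dimension matrix has rank 2.
Independent dimensionless groups: 6 − 2 = 4.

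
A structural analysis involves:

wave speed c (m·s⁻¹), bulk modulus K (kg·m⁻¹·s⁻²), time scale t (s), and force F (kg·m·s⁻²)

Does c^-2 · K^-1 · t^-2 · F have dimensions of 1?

yes

Sum the exponent of each base dimension across the product:
  M: −2·[c]_M − [K]_M − 2·[t]_M + [F]_M = −2·(0) − (1) − 2·(0) + (1) = 0
  L: −2·[c]_L − [K]_L − 2·[t]_L + [F]_L = −2·(1) − (-1) − 2·(0) + (1) = 0
  T: −2·[c]_T − [K]_T − 2·[t]_T + [F]_T = −2·(-1) − (-2) − 2·(1) + (-2) = 0
All base exponents vanish — dimensionless.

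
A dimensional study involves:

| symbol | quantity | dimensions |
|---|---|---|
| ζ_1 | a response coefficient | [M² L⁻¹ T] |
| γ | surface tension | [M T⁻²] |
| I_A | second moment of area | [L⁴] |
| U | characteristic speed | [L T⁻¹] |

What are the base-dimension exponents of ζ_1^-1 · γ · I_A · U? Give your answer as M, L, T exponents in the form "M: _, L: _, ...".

M: -1, L: 6, T: -4

Collect each base-dimension exponent across the product:
  M: −(2) + (1) + (0) + (0) = -1
  L: −(-1) + (0) + (4) + (1) = 6
  T: −(1) + (-2) + (0) + (-1) = -4
So the dimensions are [M⁻¹ L⁶ T⁻⁴].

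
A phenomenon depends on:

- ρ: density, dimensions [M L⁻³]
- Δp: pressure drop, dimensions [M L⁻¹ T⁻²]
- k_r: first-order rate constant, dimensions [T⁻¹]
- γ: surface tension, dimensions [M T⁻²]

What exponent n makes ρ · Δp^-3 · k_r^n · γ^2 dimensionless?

Balance the T exponent: (-1)·n from k_r, plus (0) − 3·(-2) + 2·(-2) = 2 from the rest, must sum to zero.
−n + 2 = 0, so n = 2.

2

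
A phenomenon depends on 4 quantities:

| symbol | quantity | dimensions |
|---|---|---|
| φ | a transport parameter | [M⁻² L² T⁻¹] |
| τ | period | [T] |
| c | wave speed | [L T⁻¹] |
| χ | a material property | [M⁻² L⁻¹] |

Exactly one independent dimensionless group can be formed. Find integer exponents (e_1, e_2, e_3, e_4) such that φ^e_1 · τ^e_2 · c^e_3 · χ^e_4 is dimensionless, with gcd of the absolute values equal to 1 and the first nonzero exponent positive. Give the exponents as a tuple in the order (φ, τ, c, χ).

M: e_1·(-2) + e_2·(0) + e_3·(0) + e_4·(-2) = 0
L: e_1·(2) + e_2·(0) + e_3·(1) + e_4·(-1) = 0
T: e_1·(-1) + e_2·(1) + e_3·(-1) + e_4·(0) = 0
Solving this homogeneous linear system for the smallest-integer solution (first nonzero entry positive) gives (1, -2, -3, -1).

(1, -2, -3, -1)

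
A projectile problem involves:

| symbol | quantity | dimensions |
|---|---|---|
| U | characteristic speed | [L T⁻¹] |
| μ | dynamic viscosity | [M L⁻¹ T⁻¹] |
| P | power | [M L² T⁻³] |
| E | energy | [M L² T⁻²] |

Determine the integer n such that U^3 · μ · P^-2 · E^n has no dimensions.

Balance the M exponent: (1)·n from E, plus 3·(0) + (1) − 2·(1) = -1 from the rest, must sum to zero.
n − 1 = 0, so n = 1.

1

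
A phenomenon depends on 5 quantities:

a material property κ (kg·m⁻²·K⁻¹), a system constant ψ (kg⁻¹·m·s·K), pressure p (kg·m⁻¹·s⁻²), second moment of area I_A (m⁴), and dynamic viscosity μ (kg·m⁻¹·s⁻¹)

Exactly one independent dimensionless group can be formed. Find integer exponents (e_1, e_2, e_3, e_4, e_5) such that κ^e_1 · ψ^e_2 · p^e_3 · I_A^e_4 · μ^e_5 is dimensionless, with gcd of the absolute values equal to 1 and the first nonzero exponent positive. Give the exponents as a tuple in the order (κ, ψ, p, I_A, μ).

M: e_1·(1) + e_2·(-1) + e_3·(1) + e_4·(0) + e_5·(1) = 0
L: e_1·(-2) + e_2·(1) + e_3·(-1) + e_4·(4) + e_5·(-1) = 0
T: e_1·(0) + e_2·(1) + e_3·(-2) + e_4·(0) + e_5·(-1) = 0
Θ: e_1·(-1) + e_2·(1) + e_3·(0) + e_4·(0) + e_5·(0) = 0
Solving this homogeneous linear system for the smallest-integer solution (first nonzero entry positive) gives (4, 4, 4, 1, -4).

(4, 4, 4, 1, -4)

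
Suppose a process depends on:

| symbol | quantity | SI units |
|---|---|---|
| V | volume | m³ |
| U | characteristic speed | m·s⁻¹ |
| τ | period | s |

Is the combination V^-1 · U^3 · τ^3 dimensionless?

Sum the exponent of each base dimension across the product:
  M: −[V]_M + 3·[U]_M + 3·[τ]_M = −(0) + 3·(0) + 3·(0) = 0
  L: −[V]_L + 3·[U]_L + 3·[τ]_L = −(3) + 3·(1) + 3·(0) = 0
  T: −[V]_T + 3·[U]_T + 3·[τ]_T = −(0) + 3·(-1) + 3·(1) = 0
  Θ: −[V]_Θ + 3·[U]_Θ + 3·[τ]_Θ = −(0) + 3·(0) + 3·(0) = 0
All base exponents vanish — dimensionless.

yes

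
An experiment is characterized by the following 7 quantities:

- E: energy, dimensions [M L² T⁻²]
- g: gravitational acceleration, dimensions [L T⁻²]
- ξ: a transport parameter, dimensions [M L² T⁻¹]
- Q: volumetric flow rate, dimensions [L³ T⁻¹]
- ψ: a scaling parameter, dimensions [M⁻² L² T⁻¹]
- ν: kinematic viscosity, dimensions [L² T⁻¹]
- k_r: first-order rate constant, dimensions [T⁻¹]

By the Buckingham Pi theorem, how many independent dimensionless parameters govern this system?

4

There are 7 variables and 3 base dimensions (M, L, T).
The dimension matrix has rank 3.
Independent dimensionless groups: 7 − 3 = 4.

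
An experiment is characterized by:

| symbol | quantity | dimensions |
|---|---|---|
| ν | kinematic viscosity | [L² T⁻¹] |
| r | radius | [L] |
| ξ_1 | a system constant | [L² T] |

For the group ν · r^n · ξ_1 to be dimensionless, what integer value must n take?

Balance the L exponent: (1)·n from r, plus (2) + (2) = 4 from the rest, must sum to zero.
n + 4 = 0, so n = -4.

-4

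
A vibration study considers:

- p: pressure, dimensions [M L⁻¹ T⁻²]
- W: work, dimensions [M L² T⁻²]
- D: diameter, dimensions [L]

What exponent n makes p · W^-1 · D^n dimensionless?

Balance the L exponent: (1)·n from D, plus (-1) − (2) = -3 from the rest, must sum to zero.
n − 3 = 0, so n = 3.

3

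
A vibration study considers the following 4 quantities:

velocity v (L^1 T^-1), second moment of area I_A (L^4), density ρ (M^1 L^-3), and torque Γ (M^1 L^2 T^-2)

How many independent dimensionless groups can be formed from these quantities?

There are 4 variables and 3 base dimensions (M, L, T).
The dimension matrix has rank 3.
Independent dimensionless groups: 4 − 3 = 1.

1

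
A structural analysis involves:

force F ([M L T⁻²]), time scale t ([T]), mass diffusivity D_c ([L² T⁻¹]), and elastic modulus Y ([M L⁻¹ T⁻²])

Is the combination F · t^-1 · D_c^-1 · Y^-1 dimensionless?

yes

Sum the exponent of each base dimension across the product:
  M: [F]_M − [t]_M − [D_c]_M − [Y]_M = (1) − (0) − (0) − (1) = 0
  L: [F]_L − [t]_L − [D_c]_L − [Y]_L = (1) − (0) − (2) − (-1) = 0
  T: [F]_T − [t]_T − [D_c]_T − [Y]_T = (-2) − (1) − (-1) − (-2) = 0
All base exponents vanish — dimensionless.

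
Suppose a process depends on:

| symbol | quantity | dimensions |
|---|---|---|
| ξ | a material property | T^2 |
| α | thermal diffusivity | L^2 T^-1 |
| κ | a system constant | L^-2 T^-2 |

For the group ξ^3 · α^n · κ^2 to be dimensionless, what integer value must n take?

Balance the L exponent: (2)·n from α, plus 3·(0) + 2·(-2) = -4 from the rest, must sum to zero.
2n − 4 = 0, so n = 2.

2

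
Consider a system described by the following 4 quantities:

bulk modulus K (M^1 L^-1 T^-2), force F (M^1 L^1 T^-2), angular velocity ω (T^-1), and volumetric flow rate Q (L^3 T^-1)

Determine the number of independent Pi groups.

There are 4 variables and 3 base dimensions (M, L, T).
The dimension matrix has rank 3.
Independent dimensionless groups: 4 − 3 = 1.

1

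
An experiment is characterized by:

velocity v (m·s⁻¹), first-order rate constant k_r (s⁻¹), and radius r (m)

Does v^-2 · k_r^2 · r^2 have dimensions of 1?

Sum the exponent of each base dimension across the product:
  L: −2·[v]_L + 2·[k_r]_L + 2·[r]_L = −2·(1) + 2·(0) + 2·(1) = 0
  T: −2·[v]_T + 2·[k_r]_T + 2·[r]_T = −2·(-1) + 2·(-1) + 2·(0) = 0
All base exponents vanish — dimensionless.

yes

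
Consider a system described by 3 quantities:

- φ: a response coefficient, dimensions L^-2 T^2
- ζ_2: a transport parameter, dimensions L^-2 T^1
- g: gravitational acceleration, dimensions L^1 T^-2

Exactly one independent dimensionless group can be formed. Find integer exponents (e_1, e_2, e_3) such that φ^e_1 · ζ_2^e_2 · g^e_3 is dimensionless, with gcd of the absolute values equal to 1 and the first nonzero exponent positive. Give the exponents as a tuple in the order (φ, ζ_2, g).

L: e_1·(-2) + e_2·(-2) + e_3·(1) = 0
T: e_1·(2) + e_2·(1) + e_3·(-2) = 0
Solving this homogeneous linear system for the smallest-integer solution (first nonzero entry positive) gives (3, -2, 2).

(3, -2, 2)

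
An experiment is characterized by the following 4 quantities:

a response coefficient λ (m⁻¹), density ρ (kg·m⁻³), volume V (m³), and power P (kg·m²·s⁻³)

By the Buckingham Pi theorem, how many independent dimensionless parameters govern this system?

1

There are 4 variables and 3 base dimensions (M, L, T).
The dimension matrix has rank 3.
Independent dimensionless groups: 4 − 3 = 1.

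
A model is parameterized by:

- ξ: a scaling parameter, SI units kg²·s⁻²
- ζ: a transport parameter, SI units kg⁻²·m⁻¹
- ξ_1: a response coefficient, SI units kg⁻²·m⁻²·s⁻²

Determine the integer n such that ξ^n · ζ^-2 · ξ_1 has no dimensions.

Balance the M exponent: (2)·n from ξ, plus −2·(-2) + (-2) = 2 from the rest, must sum to zero.
2n + 2 = 0, so n = -1.

-1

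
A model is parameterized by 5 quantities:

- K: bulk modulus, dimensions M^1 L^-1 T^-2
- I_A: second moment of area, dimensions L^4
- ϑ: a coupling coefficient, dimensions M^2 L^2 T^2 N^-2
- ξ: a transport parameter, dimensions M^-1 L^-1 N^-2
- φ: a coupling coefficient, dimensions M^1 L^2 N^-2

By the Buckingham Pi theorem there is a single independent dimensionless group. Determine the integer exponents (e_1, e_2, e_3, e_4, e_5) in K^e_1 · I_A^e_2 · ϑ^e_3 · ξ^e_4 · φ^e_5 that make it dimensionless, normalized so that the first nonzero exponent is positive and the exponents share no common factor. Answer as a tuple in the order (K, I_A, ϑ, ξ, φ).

M: e_1·(1) + e_2·(0) + e_3·(2) + e_4·(-1) + e_5·(1) = 0
L: e_1·(-1) + e_2·(4) + e_3·(2) + e_4·(-1) + e_5·(2) = 0
T: e_1·(-2) + e_2·(0) + e_3·(2) + e_4·(0) + e_5·(0) = 0
N: e_1·(0) + e_2·(0) + e_3·(-2) + e_4·(-2) + e_5·(-2) = 0
Solving this homogeneous linear system for the smallest-integer solution (first nonzero entry positive) gives (1, 1, 1, 1, -2).

(1, 1, 1, 1, -2)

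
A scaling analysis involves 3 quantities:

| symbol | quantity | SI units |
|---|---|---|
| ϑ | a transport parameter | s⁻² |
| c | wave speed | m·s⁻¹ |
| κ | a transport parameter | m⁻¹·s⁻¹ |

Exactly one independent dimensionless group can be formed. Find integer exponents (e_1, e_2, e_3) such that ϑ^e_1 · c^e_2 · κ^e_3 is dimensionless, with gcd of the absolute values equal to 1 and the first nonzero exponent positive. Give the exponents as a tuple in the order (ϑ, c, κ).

(1, -1, -1)

L: e_1·(0) + e_2·(1) + e_3·(-1) = 0
T: e_1·(-2) + e_2·(-1) + e_3·(-1) = 0
Solving this homogeneous linear system for the smallest-integer solution (first nonzero entry positive) gives (1, -1, -1).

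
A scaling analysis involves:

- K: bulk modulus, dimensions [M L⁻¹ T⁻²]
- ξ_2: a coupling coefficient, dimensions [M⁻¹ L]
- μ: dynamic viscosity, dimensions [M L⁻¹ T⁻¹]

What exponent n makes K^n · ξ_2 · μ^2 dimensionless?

-1

Balance the M exponent: (1)·n from K, plus (-1) + 2·(1) = 1 from the rest, must sum to zero.
n + 1 = 0, so n = -1.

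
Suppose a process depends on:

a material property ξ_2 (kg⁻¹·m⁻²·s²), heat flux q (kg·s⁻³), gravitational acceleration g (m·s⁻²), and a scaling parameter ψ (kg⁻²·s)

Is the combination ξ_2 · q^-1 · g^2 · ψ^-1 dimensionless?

yes

Sum the exponent of each base dimension across the product:
  M: [ξ_2]_M − [q]_M + 2·[g]_M − [ψ]_M = (-1) − (1) + 2·(0) − (-2) = 0
  L: [ξ_2]_L − [q]_L + 2·[g]_L − [ψ]_L = (-2) − (0) + 2·(1) − (0) = 0
  T: [ξ_2]_T − [q]_T + 2·[g]_T − [ψ]_T = (2) − (-3) + 2·(-2) − (1) = 0
All base exponents vanish — dimensionless.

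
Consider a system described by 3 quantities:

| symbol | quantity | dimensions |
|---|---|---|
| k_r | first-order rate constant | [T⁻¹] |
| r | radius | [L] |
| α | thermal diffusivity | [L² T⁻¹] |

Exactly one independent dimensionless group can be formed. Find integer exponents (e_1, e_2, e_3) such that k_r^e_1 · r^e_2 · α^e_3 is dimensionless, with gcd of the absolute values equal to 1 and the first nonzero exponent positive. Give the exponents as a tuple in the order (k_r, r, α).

L: e_1·(0) + e_2·(1) + e_3·(2) = 0
T: e_1·(-1) + e_2·(0) + e_3·(-1) = 0
Solving this homogeneous linear system for the smallest-integer solution (first nonzero entry positive) gives (1, 2, -1).

(1, 2, -1)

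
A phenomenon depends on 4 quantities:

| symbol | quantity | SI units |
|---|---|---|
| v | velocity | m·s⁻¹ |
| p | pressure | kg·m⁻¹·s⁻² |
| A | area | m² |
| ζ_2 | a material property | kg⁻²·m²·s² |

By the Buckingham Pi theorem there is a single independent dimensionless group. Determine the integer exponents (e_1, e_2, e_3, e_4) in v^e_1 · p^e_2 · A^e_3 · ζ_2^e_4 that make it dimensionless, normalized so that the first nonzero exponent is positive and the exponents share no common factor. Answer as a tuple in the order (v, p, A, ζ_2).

(2, -2, -1, -1)

M: e_1·(0) + e_2·(1) + e_3·(0) + e_4·(-2) = 0
L: e_1·(1) + e_2·(-1) + e_3·(2) + e_4·(2) = 0
T: e_1·(-1) + e_2·(-2) + e_3·(0) + e_4·(2) = 0
Solving this homogeneous linear system for the smallest-integer solution (first nonzero entry positive) gives (2, -2, -1, -1).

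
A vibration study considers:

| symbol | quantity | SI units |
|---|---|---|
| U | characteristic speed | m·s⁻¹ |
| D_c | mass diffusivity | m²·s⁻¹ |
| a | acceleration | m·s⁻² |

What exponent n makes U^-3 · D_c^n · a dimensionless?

1

Balance the L exponent: (2)·n from D_c, plus −3·(1) + (1) = -2 from the rest, must sum to zero.
2n − 2 = 0, so n = 1.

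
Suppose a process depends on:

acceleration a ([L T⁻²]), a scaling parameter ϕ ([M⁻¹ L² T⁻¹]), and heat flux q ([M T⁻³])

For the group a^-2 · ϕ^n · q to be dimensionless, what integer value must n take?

Balance the M exponent: (-1)·n from ϕ, plus −2·(0) + (1) = 1 from the rest, must sum to zero.
−n + 1 = 0, so n = 1.

1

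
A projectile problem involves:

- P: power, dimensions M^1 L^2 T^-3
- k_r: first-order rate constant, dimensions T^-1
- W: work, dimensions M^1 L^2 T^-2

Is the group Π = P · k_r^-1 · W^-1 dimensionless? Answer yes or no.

Sum the exponent of each base dimension across the product:
  M: [P]_M − [k_r]_M − [W]_M = (1) − (0) − (1) = 0
  L: [P]_L − [k_r]_L − [W]_L = (2) − (0) − (2) = 0
  T: [P]_T − [k_r]_T − [W]_T = (-3) − (-1) − (-2) = 0
All base exponents vanish — dimensionless.

yes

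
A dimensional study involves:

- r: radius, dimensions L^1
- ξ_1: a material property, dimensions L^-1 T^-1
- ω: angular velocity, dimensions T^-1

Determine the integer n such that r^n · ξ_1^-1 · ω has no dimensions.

Balance the L exponent: (1)·n from r, plus −(-1) + (0) = 1 from the rest, must sum to zero.
n + 1 = 0, so n = -1.

-1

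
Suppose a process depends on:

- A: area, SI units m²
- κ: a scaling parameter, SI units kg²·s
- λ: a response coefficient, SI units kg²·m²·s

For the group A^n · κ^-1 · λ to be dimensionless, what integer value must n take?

-1

Balance the L exponent: (2)·n from A, plus −(0) + (2) = 2 from the rest, must sum to zero.
2n + 2 = 0, so n = -1.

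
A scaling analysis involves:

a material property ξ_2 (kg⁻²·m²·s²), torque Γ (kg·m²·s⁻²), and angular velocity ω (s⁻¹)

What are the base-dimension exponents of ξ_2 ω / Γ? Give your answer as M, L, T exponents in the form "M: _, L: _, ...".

Collect each base-dimension exponent across the product:
  M: (-2) − (1) + (0) = -3
  L: (2) − (2) + (0) = 0
  T: (2) − (-2) + (-1) = 3
So the dimensions are [M⁻³ T³].

M: -3, L: 0, T: 3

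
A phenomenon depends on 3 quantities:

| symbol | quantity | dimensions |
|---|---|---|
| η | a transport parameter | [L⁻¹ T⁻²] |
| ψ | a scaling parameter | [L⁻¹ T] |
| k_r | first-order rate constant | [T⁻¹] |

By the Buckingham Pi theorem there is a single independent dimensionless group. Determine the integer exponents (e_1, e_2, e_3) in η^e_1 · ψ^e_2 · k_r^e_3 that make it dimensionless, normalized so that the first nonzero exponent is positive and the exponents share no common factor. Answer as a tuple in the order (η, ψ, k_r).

L: e_1·(-1) + e_2·(-1) + e_3·(0) = 0
T: e_1·(-2) + e_2·(1) + e_3·(-1) = 0
Solving this homogeneous linear system for the smallest-integer solution (first nonzero entry positive) gives (1, -1, -3).

(1, -1, -3)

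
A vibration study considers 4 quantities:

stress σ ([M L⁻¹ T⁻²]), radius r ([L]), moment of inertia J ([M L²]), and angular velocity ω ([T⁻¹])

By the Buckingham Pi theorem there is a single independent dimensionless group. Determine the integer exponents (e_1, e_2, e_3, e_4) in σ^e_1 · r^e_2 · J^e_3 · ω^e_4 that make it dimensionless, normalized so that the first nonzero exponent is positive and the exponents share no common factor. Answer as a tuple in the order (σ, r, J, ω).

M: e_1·(1) + e_2·(0) + e_3·(1) + e_4·(0) = 0
L: e_1·(-1) + e_2·(1) + e_3·(2) + e_4·(0) = 0
T: e_1·(-2) + e_2·(0) + e_3·(0) + e_4·(-1) = 0
Solving this homogeneous linear system for the smallest-integer solution (first nonzero entry positive) gives (1, 3, -1, -2).

(1, 3, -1, -2)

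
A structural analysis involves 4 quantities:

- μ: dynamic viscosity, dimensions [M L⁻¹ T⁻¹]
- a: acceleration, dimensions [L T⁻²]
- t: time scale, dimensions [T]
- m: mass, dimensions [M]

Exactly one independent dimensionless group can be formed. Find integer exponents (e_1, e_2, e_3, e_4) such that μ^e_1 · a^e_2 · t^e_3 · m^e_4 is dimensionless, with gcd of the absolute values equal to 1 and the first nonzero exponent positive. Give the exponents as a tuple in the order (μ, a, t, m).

(1, 1, 3, -1)

M: e_1·(1) + e_2·(0) + e_3·(0) + e_4·(1) = 0
L: e_1·(-1) + e_2·(1) + e_3·(0) + e_4·(0) = 0
T: e_1·(-1) + e_2·(-2) + e_3·(1) + e_4·(0) = 0
Solving this homogeneous linear system for the smallest-integer solution (first nonzero entry positive) gives (1, 1, 3, -1).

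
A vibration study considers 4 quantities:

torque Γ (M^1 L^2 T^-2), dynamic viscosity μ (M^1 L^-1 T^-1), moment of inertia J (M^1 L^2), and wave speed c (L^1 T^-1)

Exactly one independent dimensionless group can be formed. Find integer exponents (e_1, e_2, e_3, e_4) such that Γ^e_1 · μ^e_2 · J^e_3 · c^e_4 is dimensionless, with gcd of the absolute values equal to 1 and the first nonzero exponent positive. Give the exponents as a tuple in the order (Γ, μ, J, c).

M: e_1·(1) + e_2·(1) + e_3·(1) + e_4·(0) = 0
L: e_1·(2) + e_2·(-1) + e_3·(2) + e_4·(1) = 0
T: e_1·(-2) + e_2·(-1) + e_3·(0) + e_4·(-1) = 0
Solving this homogeneous linear system for the smallest-integer solution (first nonzero entry positive) gives (2, -1, -1, -3).

(2, -1, -1, -3)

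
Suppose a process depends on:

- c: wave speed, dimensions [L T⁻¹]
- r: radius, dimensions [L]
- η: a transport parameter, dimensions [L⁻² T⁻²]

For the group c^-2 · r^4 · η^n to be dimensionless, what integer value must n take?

Balance the L exponent: (-2)·n from η, plus −2·(1) + 4·(1) = 2 from the rest, must sum to zero.
-2n + 2 = 0, so n = 1.

1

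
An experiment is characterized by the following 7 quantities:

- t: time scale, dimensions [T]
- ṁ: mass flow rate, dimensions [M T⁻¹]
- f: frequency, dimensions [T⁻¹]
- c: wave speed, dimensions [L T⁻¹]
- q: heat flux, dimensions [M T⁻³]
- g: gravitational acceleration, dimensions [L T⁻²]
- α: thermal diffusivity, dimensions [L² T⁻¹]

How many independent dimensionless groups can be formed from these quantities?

There are 7 variables and 3 base dimensions (M, L, T).
The dimension matrix has rank 3.
Independent dimensionless groups: 7 − 3 = 4.

4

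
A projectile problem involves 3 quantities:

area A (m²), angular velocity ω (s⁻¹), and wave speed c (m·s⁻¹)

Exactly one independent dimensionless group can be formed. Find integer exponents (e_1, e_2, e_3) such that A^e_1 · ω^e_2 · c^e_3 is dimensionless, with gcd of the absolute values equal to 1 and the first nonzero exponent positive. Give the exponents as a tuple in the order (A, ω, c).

L: e_1·(2) + e_2·(0) + e_3·(1) = 0
T: e_1·(0) + e_2·(-1) + e_3·(-1) = 0
Solving this homogeneous linear system for the smallest-integer solution (first nonzero entry positive) gives (1, 2, -2).

(1, 2, -2)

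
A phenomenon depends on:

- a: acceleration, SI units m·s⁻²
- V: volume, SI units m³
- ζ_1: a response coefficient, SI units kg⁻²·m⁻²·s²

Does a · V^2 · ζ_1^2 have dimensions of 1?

Sum the exponent of each base dimension across the product:
  M: [a]_M + 2·[V]_M + 2·[ζ_1]_M = (0) + 2·(0) + 2·(-2) = -4
  L: [a]_L + 2·[V]_L + 2·[ζ_1]_L = (1) + 2·(3) + 2·(-2) = 3
  T: [a]_T + 2·[V]_T + 2·[ζ_1]_T = (-2) + 2·(0) + 2·(2) = 2
Net dimensions [M⁻⁴ L³ T²] ≠ [1] — not dimensionless.

no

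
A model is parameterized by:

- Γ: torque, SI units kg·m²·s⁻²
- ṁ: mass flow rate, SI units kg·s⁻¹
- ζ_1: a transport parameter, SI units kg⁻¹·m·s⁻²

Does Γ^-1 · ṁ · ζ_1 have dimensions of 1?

Sum the exponent of each base dimension across the product:
  M: −[Γ]_M + [ṁ]_M + [ζ_1]_M = −(1) + (1) + (-1) = -1
  L: −[Γ]_L + [ṁ]_L + [ζ_1]_L = −(2) + (0) + (1) = -1
  T: −[Γ]_T + [ṁ]_T + [ζ_1]_T = −(-2) + (-1) + (-2) = -1
Net dimensions [M⁻¹ L⁻¹ T⁻¹] ≠ [1] — not dimensionless.

no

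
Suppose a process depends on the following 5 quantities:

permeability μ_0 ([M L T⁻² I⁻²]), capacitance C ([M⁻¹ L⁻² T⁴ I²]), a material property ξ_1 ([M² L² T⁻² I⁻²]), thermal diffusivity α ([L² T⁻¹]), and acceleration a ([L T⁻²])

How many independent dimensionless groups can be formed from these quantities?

There are 5 variables and 4 base dimensions (M, L, T, I).
The dimension matrix has rank 4.
Independent dimensionless groups: 5 − 4 = 1.

1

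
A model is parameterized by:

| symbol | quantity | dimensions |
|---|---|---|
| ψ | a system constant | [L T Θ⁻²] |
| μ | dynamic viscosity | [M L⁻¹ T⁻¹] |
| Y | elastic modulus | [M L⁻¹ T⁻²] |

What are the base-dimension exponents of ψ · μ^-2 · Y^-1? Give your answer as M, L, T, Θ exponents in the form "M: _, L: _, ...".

M: -3, L: 4, T: 5, Θ: -2

Collect each base-dimension exponent across the product:
  M: (0) − 2·(1) − (1) = -3
  L: (1) − 2·(-1) − (-1) = 4
  T: (1) − 2·(-1) − (-2) = 5
  Θ: (-2) − 2·(0) − (0) = -2
So the dimensions are [M⁻³ L⁴ T⁵ Θ⁻²].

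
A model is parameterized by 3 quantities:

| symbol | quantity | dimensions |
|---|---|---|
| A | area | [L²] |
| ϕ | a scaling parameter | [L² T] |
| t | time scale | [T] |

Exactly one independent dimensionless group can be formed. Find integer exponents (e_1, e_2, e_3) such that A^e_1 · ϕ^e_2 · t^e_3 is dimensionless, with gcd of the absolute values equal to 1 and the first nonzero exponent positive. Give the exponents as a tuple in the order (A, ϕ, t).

(1, -1, 1)

L: e_1·(2) + e_2·(2) + e_3·(0) = 0
T: e_1·(0) + e_2·(1) + e_3·(1) = 0
Solving this homogeneous linear system for the smallest-integer solution (first nonzero entry positive) gives (1, -1, 1).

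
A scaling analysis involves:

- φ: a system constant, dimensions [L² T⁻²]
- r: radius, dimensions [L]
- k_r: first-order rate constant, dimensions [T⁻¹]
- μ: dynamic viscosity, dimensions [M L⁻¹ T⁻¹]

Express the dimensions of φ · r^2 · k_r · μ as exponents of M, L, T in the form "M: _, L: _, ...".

M: 1, L: 3, T: -4

Collect each base-dimension exponent across the product:
  M: (0) + 2·(0) + (0) + (1) = 1
  L: (2) + 2·(1) + (0) + (-1) = 3
  T: (-2) + 2·(0) + (-1) + (-1) = -4
So the dimensions are [M L³ T⁻⁴].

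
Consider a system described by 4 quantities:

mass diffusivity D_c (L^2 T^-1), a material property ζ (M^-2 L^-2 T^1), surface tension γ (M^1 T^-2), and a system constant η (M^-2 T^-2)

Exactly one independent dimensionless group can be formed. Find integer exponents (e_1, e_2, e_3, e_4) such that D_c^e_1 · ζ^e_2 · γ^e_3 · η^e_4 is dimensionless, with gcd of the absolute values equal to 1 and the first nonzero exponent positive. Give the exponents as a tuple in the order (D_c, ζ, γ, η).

M: e_1·(0) + e_2·(-2) + e_3·(1) + e_4·(-2) = 0
L: e_1·(2) + e_2·(-2) + e_3·(0) + e_4·(0) = 0
T: e_1·(-1) + e_2·(1) + e_3·(-2) + e_4·(-2) = 0
Solving this homogeneous linear system for the smallest-integer solution (first nonzero entry positive) gives (3, 3, 2, -2).

(3, 3, 2, -2)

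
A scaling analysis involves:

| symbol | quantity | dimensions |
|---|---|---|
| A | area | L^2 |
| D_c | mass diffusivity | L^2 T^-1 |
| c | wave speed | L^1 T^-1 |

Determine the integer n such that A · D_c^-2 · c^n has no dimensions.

2

Balance the L exponent: (1)·n from c, plus (2) − 2·(2) = -2 from the rest, must sum to zero.
n − 2 = 0, so n = 2.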